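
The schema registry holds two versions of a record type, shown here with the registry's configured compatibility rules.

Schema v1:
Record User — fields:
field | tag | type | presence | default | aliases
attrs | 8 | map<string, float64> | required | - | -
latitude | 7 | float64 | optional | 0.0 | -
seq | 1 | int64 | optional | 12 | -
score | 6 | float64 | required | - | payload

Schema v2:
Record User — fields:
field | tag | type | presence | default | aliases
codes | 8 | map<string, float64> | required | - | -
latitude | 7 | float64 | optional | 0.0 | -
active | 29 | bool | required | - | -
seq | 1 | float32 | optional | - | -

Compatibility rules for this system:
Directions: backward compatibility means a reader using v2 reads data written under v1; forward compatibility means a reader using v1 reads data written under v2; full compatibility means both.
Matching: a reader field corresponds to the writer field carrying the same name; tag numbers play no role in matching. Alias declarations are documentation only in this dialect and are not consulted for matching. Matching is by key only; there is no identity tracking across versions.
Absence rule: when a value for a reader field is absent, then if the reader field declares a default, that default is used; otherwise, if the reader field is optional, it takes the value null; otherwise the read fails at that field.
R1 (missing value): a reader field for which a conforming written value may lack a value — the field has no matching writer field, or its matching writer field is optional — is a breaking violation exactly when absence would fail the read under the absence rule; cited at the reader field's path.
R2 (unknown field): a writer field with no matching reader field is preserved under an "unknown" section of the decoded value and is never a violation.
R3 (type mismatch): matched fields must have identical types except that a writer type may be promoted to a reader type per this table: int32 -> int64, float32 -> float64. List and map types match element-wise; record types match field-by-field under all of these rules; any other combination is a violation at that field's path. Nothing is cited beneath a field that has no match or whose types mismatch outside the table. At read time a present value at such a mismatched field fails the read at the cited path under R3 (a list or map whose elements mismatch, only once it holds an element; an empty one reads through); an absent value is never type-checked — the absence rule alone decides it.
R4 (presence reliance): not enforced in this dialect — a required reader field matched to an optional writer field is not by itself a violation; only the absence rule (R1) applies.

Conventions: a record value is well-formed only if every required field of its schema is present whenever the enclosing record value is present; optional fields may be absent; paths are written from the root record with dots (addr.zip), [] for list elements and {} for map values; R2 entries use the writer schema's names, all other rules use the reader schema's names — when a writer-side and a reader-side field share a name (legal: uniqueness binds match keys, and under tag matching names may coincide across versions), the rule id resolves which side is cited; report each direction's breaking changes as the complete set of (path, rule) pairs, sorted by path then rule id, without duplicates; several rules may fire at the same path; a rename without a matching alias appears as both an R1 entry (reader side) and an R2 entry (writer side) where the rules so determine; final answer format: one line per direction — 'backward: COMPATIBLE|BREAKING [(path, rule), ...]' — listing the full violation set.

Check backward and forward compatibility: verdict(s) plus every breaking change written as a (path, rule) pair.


backward: BREAKING [(active, R1), (codes, R1), (seq, R3)]; forward: BREAKING [(attrs, R1), (score, R1), (seq, R3)]

each type pair in User: writer, then reader
checking backward for User: reader v2 against writer v1:
  codes: no writer match
  latitude: paired with writer latitude (float64 -> float64; writer optional)
  active: no writer match
  seq: paired with writer seq (int64 -> float32; writer optional)
  writer attrs: unknown to reader
  writer score: unknown to reader
  breaking: (active, R1)
  breaking: (codes, R1)
  breaking: (seq, R3)
  => 3 violation(s): backward is BREAKING for User
checking forward for User: reader v1 against writer v2:
  attrs: no writer match
  latitude: paired with writer latitude (float64 -> float64; writer optional)
  seq: paired with writer seq (float32 -> int64; writer optional)
  score: no writer match
  writer codes: unknown to reader
  writer active: unknown to reader
  breaking: (attrs, R1)
  breaking: (score, R1)
  breaking: (seq, R3)
  => 3 violation(s): forward is BREAKING for User


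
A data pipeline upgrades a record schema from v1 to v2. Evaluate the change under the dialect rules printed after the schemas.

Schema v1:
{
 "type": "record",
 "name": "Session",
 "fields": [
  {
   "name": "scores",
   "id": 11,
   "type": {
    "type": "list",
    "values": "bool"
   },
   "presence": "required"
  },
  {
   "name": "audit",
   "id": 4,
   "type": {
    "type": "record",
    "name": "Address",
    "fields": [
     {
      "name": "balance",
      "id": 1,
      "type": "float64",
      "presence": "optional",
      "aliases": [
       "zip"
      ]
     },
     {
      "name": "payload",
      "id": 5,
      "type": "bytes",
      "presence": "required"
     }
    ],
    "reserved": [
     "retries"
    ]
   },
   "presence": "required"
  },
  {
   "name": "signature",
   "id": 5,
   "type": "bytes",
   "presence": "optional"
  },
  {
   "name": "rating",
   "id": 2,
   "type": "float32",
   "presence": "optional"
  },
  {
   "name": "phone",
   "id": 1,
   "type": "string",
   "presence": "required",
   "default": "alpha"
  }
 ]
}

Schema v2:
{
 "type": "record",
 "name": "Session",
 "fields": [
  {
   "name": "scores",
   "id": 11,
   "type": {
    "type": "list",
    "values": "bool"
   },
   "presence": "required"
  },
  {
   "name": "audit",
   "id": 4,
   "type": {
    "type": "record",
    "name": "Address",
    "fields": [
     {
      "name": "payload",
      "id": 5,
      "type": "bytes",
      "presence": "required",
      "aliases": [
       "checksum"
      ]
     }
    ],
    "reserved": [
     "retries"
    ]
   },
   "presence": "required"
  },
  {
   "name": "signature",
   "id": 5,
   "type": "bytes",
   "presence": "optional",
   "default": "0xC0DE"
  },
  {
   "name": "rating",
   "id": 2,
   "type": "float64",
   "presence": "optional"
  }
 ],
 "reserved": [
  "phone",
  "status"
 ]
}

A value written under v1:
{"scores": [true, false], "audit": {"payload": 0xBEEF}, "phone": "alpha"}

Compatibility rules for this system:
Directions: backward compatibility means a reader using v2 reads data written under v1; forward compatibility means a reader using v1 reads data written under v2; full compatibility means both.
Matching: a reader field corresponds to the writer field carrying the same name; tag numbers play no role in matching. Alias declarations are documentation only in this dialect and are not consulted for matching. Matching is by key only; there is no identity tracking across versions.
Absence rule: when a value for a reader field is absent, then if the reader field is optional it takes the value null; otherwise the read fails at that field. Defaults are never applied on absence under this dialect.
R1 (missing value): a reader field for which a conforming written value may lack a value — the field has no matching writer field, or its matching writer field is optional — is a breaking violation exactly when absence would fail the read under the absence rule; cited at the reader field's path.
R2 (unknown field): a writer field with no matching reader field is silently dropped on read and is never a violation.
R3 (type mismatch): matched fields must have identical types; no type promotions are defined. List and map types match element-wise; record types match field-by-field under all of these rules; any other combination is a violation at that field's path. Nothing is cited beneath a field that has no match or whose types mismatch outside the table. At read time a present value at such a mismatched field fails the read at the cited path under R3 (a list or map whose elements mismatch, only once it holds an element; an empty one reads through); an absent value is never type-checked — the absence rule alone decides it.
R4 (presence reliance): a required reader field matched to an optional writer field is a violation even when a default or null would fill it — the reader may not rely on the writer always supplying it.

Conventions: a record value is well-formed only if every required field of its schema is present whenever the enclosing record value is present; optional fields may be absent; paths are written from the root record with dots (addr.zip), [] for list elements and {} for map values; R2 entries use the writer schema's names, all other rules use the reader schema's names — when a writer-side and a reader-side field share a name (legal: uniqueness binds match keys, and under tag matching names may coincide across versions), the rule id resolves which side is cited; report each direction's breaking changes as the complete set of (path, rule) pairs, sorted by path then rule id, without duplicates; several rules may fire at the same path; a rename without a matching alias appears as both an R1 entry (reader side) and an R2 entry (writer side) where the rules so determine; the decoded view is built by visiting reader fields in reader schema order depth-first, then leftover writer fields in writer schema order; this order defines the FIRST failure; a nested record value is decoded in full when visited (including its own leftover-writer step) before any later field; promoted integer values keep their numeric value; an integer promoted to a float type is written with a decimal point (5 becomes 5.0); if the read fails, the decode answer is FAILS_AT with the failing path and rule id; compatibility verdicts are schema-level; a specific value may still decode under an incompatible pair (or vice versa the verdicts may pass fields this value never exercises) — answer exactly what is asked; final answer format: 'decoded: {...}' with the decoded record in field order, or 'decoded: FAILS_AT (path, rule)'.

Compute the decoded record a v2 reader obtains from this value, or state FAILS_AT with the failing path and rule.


decoded: {"scores": [true, false], "audit": {"payload": 0xBEEF}, "signature": null, "rating": null}

each type pair in Session: writer, then reader
decode (reader v2):
  scores := [true, false]
  audit.payload := 0xBEEF
  signature := null (missing; optional => null)
  rating := null (missing; optional => null)
  writer phone: no reader field; dropped
  => decoded: {"scores": [true, false], "audit": {"payload": 0xBEEF}, "signature": null, "rating": null}
the other Session changes do not affect what is asked:
  field rating in record Session: type float32 changed to float64 -> schema-level compatibility only; this Session value's decode is unchanged
  field signature in record Session: default set to 0xC0DE -> inert under this dialect — no rule fires on Session and the result does not move


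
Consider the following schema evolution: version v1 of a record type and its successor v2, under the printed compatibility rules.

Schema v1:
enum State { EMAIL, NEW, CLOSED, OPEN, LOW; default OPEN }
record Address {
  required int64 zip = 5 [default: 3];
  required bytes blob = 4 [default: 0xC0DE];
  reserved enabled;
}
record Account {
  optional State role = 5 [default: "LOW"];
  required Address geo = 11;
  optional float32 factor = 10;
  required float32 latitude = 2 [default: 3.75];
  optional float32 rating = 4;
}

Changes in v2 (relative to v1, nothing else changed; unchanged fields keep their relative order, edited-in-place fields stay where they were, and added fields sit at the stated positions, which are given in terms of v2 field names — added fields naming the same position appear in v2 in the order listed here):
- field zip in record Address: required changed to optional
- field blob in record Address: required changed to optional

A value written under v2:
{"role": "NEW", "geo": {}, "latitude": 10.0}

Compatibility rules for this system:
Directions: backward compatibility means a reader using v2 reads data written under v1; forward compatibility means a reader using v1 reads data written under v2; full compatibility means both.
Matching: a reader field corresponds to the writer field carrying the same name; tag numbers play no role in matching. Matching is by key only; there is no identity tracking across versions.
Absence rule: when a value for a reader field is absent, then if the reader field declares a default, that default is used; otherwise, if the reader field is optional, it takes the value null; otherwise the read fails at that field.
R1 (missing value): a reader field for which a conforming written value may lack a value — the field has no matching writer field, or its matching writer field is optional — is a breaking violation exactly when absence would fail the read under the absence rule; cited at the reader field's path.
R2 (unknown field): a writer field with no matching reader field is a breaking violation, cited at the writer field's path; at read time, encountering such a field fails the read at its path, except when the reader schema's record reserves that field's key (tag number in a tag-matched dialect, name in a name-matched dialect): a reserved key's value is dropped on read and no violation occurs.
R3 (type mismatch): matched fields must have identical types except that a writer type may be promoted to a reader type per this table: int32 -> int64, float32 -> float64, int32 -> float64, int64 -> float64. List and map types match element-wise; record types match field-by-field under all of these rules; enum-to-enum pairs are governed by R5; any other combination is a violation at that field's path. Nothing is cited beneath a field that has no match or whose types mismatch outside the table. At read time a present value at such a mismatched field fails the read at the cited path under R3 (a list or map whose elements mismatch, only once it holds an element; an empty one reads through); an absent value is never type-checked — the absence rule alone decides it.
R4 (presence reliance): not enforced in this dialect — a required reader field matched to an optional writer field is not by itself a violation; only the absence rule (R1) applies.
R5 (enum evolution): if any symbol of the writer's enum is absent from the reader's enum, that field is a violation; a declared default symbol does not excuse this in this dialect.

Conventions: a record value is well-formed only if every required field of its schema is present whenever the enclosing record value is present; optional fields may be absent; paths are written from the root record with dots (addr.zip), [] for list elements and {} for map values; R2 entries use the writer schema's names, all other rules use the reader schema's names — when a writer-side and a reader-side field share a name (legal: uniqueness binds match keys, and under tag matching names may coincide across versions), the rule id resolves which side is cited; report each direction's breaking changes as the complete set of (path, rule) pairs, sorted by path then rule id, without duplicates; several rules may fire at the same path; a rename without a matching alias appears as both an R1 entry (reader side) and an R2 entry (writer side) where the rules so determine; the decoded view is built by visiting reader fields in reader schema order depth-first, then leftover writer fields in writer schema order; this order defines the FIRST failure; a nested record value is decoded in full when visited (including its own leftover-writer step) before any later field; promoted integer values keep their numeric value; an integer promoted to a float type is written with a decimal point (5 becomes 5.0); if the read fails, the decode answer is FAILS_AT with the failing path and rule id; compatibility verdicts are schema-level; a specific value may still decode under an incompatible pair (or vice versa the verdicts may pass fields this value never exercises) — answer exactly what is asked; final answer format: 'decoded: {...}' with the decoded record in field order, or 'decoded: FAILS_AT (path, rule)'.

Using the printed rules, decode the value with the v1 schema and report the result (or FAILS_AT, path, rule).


decoded: {"role": "NEW", "geo": {"zip": 3, "blob": 0xC0DE}, "factor": null, "latitude": 10.0, "rating": null}

each type pair in Account: writer, then reader
decode walk for Account under reader schema v1:
  role := "NEW"
  geo.zip := 3 (absent -> default)
  geo.blob := 0xC0DE (absent -> default)
  factor := null (absent, optional -> null)
  latitude := 10.0
  rating := null (absent, optional -> null)
  => decoded: {"role": "NEW", "geo": {"zip": 3, "blob": 0xC0DE}, "factor": null, "latitude": 10.0, "rating": null}
the rest of the Account diff is inert for this question:
  field zip in record Address: required changed to optional -> no rule fires on it and the decoded Account view is identical with or without it
  field blob in record Address: required changed to optional -> no rule fires on it and the decoded Account view is identical with or without it


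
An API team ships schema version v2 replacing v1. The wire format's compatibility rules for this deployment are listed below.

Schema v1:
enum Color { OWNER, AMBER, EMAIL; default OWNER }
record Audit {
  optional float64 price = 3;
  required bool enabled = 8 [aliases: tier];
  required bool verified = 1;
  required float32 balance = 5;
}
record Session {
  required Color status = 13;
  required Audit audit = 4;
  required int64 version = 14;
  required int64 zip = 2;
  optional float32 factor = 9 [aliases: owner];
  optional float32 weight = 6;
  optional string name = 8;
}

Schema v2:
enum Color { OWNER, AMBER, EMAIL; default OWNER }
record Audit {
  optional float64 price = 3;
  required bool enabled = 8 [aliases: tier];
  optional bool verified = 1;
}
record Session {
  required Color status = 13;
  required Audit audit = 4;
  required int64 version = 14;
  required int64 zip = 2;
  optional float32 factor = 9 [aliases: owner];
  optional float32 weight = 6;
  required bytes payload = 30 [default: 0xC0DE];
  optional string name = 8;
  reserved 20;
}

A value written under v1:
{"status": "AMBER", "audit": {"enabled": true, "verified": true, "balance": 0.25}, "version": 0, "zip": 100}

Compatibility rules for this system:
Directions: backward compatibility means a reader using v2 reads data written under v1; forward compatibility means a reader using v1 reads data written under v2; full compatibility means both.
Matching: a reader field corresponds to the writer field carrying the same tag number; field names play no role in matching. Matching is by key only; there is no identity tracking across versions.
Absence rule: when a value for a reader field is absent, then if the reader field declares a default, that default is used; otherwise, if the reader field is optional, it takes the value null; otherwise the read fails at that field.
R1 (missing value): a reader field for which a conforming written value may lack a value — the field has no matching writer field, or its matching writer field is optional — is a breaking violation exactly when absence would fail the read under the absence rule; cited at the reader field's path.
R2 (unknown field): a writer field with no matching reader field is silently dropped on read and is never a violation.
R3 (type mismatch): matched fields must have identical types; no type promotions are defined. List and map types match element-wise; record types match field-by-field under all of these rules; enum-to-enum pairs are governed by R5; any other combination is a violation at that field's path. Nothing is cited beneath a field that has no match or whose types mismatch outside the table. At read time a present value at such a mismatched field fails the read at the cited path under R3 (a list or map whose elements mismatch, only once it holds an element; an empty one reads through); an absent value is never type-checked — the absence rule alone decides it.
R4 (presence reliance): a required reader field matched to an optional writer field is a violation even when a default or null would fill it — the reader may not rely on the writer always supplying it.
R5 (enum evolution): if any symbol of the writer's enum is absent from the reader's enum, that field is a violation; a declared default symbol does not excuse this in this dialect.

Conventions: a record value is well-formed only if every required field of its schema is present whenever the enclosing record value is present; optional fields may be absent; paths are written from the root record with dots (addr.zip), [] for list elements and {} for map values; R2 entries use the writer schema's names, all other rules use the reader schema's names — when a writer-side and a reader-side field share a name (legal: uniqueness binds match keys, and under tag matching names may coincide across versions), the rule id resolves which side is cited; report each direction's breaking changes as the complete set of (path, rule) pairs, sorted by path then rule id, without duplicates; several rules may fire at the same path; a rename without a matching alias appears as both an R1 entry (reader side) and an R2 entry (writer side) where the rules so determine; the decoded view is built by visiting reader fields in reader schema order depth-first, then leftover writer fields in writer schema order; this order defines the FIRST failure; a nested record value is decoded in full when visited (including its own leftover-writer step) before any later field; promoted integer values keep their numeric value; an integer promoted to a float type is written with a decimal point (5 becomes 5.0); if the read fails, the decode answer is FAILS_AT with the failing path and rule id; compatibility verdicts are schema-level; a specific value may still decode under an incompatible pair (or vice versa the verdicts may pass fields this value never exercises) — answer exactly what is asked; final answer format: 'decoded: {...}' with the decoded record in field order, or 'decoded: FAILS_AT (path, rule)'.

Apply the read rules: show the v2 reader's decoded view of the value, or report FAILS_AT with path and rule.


decoded: {"status": "AMBER", "audit": {"price": null, "enabled": true, "verified": true}, "version": 0, "zip": 100, "factor": null, "weight": null, "payload": 0xC0DE, "name": null}

in Session below, arrows point writer -> reader
decoding the Session value with the v2 reader:
  status := "AMBER"
  audit.price := null (missing; optional => null)
  audit.enabled := true
  audit.verified := true
  writer audit.balance: no reader field; dropped
  version := 0
  zip := 100
  factor := null (missing; optional => null)
  weight := null (missing; optional => null)
  payload := 0xC0DE (missing; default applied)
  name := null (missing; optional => null)
  => decoded: {"status": "AMBER", "audit": {"price": null, "enabled": true, "verified": true}, "version": 0, "zip": 100, "factor": null, "weight": null, "payload": 0xC0DE, "name": null}
checking off the Session differences that do not matter here:
  field verified in record Audit: required changed to optional -> affects the rule determinations only; this particular Session value decodes identically


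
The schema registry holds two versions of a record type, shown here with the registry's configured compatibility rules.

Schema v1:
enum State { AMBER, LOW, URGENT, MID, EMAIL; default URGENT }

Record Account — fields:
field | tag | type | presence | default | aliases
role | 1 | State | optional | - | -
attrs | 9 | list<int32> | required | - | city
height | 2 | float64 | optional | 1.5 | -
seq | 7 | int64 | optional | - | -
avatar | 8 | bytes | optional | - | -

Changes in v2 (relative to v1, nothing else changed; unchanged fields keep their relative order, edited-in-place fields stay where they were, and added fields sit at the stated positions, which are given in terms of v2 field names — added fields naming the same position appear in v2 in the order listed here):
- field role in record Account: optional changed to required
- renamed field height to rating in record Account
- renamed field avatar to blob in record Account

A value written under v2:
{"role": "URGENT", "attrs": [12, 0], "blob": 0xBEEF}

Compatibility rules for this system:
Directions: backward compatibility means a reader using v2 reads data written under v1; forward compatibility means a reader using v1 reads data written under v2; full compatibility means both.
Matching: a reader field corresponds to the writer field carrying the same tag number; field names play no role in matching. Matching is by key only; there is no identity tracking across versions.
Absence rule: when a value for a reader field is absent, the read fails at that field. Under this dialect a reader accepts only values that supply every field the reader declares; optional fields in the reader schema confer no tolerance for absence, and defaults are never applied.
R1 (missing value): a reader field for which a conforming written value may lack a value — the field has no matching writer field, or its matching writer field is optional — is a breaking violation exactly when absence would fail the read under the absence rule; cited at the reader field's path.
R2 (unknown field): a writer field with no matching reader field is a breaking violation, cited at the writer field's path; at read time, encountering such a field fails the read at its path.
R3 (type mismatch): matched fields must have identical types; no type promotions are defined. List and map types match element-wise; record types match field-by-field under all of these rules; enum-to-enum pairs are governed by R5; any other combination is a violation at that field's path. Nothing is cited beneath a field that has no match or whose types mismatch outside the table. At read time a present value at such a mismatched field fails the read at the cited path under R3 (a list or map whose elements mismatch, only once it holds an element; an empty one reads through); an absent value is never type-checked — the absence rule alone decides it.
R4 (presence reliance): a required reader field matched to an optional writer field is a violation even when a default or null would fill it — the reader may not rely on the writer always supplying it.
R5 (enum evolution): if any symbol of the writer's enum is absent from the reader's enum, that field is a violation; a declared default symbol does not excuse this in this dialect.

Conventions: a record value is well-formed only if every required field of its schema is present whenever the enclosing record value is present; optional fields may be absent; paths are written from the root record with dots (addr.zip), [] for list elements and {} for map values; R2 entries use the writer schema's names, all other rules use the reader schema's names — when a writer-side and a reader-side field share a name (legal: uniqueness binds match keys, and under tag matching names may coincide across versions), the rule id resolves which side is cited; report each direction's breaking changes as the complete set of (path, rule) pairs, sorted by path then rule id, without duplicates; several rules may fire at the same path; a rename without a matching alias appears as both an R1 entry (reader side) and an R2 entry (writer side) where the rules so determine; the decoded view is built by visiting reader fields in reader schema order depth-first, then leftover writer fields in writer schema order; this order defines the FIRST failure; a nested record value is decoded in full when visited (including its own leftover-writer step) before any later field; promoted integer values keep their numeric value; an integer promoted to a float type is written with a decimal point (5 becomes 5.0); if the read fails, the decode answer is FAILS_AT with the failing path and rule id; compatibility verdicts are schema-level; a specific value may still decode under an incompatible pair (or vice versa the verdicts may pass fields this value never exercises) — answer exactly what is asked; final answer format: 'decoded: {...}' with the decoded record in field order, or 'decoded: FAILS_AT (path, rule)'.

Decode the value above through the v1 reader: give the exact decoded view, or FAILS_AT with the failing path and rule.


decoded: FAILS_AT (height, R1)

the writer's type comes first in each Account pair
migrating the Account value to v1:
  role := "URGENT"
  attrs := [12, 0]
  read fails at height under R1 (no fill)
  => FAILS_AT (height, R1)
diffs on Account not affecting the asked answer:
  field role in record Account: optional changed to required -> schema-level compatibility only; this Account value's decode is unchanged
  renamed field avatar to blob in record Account -> schema-level compatibility only; this Account value's decode is unchanged


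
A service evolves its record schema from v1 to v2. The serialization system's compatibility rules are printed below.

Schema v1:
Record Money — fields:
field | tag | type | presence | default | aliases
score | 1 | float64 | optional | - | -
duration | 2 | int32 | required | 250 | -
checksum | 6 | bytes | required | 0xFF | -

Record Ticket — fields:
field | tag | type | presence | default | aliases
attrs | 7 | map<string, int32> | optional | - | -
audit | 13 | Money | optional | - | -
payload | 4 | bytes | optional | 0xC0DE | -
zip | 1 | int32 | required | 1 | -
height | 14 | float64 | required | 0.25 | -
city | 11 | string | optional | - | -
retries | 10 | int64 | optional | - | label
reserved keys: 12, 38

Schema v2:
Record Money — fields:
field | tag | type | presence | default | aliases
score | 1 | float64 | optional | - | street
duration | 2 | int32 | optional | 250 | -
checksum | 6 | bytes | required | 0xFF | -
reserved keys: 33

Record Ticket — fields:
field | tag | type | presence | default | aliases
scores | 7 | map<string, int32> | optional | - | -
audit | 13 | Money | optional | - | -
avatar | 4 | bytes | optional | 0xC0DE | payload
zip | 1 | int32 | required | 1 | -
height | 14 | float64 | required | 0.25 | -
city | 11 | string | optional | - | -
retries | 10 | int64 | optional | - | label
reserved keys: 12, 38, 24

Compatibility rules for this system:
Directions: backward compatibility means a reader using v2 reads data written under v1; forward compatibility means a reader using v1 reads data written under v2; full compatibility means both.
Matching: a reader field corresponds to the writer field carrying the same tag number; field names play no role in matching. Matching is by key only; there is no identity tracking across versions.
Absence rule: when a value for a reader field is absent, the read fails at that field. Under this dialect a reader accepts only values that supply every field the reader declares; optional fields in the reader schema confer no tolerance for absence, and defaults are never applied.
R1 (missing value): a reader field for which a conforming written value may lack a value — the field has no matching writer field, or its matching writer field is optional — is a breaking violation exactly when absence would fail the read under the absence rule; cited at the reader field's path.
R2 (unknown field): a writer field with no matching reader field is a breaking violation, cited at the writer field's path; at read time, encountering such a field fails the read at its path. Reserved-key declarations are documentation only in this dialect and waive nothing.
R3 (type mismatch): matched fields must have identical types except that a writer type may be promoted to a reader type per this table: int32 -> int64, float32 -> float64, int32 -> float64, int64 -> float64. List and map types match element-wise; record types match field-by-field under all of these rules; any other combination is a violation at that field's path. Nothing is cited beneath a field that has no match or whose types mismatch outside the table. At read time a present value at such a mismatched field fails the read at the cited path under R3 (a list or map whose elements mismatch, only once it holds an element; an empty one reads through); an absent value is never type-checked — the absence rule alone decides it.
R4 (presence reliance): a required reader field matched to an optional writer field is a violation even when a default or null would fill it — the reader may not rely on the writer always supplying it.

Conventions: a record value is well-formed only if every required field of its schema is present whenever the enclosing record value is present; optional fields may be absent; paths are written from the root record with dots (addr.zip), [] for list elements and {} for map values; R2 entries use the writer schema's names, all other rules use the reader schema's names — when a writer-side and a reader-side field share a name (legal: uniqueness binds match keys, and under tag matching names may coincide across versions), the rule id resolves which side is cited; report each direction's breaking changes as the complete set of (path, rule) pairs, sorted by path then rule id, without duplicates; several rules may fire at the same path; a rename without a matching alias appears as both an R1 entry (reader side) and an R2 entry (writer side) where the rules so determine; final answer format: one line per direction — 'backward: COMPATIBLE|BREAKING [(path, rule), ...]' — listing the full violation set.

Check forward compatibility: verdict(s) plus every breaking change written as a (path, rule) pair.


forward: BREAKING [(attrs, R1), (audit, R1), (audit.duration, R1), (audit.duration, R4), (audit.score, R1), (city, R1), (payload, R1), (retries, R1)]

in Ticket below, arrows point writer -> reader
forward pass over Ticket, reader schema v1, writer schema v2:
  map<string, int32> -> map<string, int32>, writer optional: attrs aligns to scores
  Money -> Money, writer optional: audit aligns to audit
  bytes -> bytes, writer optional: payload aligns to avatar
  int32 -> int32, writer required: zip aligns to zip
  float64 -> float64, writer required: height aligns to height
  string -> string, writer optional: city aligns to city
  int64 -> int64, writer optional: retries aligns to retries
  float64 -> float64, writer optional: audit.score aligns to audit.score
  int32 -> int32, writer optional: audit.duration aligns to audit.duration
  bytes -> bytes, writer required: audit.checksum aligns to audit.checksum
  R1 fires at attrs
  R1 fires at audit
  R1 fires at audit.duration
  R4 fires at audit.duration
  R1 fires at audit.score
  R1 fires at city
  R1 fires at payload
  R1 fires at retries
  => forward verdict for Ticket: BREAKING, 8 violation(s)
remaining Ticket differences; none change what is asked:
  renamed field payload to avatar in record Ticket (alias payload declared on the renamed field) -> its effect on Ticket is confined to the backward direction, not asked
  renamed field attrs to scores in record Ticket -> its effect on Ticket is confined to the backward direction, not asked


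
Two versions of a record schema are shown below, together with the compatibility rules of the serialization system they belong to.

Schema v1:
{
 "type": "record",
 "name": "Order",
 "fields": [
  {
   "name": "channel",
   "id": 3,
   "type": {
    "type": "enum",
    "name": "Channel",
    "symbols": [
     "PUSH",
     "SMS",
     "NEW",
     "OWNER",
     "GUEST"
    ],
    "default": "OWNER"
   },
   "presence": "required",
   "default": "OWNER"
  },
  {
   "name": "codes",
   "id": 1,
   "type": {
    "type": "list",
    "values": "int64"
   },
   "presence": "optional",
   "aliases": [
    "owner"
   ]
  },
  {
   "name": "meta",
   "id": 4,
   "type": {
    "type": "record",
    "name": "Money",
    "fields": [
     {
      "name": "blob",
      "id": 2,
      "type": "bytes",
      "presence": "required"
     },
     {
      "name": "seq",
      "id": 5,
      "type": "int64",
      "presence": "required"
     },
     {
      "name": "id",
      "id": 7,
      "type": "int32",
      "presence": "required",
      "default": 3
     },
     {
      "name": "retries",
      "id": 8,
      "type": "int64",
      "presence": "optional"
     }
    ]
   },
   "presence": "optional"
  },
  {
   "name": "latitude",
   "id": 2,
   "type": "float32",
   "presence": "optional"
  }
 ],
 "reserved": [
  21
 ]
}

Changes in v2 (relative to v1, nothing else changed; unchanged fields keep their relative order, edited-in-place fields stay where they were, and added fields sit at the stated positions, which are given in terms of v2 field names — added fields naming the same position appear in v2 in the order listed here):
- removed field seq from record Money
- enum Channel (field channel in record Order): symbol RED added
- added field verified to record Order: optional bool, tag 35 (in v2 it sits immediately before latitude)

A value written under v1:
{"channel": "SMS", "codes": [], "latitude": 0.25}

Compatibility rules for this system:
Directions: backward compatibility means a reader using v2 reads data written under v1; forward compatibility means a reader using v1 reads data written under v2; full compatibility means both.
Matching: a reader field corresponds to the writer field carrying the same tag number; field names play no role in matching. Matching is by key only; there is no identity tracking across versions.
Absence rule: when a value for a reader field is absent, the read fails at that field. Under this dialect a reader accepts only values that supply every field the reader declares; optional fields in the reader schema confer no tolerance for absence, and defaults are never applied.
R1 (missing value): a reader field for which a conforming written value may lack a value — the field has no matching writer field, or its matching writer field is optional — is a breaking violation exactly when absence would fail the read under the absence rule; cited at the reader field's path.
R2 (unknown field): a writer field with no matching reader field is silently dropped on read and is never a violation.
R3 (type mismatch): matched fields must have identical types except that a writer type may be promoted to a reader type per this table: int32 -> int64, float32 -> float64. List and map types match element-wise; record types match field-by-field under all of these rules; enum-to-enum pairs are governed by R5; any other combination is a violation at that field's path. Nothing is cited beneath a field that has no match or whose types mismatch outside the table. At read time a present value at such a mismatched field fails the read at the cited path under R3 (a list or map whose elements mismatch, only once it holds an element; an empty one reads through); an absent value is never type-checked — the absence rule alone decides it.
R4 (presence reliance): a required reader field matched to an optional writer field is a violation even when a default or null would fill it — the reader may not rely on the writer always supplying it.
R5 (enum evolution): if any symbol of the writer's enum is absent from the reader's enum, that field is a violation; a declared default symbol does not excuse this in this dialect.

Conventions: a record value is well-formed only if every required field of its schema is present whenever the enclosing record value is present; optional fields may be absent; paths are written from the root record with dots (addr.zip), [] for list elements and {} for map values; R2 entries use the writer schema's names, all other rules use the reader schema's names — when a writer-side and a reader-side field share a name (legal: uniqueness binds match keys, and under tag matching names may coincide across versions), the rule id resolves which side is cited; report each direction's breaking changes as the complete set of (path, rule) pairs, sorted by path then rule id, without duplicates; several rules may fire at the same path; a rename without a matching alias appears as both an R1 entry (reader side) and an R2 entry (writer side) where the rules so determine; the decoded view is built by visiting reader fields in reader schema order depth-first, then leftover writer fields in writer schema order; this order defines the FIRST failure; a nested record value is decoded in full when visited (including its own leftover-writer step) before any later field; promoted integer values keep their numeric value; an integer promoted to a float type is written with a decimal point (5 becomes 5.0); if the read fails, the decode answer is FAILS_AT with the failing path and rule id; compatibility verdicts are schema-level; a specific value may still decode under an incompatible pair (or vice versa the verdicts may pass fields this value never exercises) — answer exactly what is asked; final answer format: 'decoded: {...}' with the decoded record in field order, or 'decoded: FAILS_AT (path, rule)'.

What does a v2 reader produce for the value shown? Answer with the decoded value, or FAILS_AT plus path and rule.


arrows below run writer -> reader for Order
decode walk for Order under reader schema v2:
  channel := "SMS"
  codes := []
  read fails at meta under R1 (no fill)
  => FAILS_AT (meta, R1)
the other Order changes do not affect what is asked:
  removed field seq from record Money -> a verdict-level change on Order — the shown value reads the same
  enum Channel (field channel in record Order): symbol RED added -> a verdict-level change on Order — the shown value reads the same
  added field verified to record Order: optional bool, tag 35 (in v2 it sits immediately before latitude) -> a verdict-level change on Order — the shown value reads the same

decoded: FAILS_AT (meta, R1)
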